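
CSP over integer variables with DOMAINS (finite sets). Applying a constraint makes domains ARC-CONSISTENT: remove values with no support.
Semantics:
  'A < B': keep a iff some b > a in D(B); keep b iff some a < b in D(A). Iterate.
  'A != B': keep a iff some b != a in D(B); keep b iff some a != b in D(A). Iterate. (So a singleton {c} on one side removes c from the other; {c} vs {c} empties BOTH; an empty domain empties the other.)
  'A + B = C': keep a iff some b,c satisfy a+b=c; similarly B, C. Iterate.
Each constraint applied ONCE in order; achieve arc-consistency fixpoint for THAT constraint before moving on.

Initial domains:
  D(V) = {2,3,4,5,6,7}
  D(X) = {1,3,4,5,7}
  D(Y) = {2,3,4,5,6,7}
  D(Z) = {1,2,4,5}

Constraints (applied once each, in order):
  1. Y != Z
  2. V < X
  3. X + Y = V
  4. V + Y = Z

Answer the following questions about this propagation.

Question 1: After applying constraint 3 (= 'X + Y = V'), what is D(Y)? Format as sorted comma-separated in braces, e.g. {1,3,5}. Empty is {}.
Answer: {2,3}

Derivation:
Constraint 1 (Y != Z) on D(Y)={2,3,4,5,6,7} D(Z)={1,2,4,5}: no change
Constraint 2 (V < X) on D(V)={2,3,4,5,6,7} D(X)={1,3,4,5,7}: V {2,3,4,5,6,7}->{2,3,4,5,6}; X {1,3,4,5,7}->{3,4,5,7}
Constraint 3 (X + Y = V) on D(X)={3,4,5,7} D(Y)={2,3,4,5,6,7} D(V)={2,3,4,5,6}: X {3,4,5,7}->{3,4}; Y {2,3,4,5,6,7}->{2,3}; V {2,3,4,5,6}->{5,6}
So after constraint 3: D(Y) = {2,3}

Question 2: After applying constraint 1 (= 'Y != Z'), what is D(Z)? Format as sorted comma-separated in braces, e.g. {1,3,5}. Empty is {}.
Answer: {1,2,4,5}

Derivation:
Constraint 1 (Y != Z) on D(Y)={2,3,4,5,6,7} D(Z)={1,2,4,5}: no change
So after constraint 1: D(Z) = {1,2,4,5}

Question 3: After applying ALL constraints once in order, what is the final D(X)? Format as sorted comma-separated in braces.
Answer: {3,4}

Derivation:
Constraint 1 (Y != Z) on D(Y)={2,3,4,5,6,7} D(Z)={1,2,4,5}: no change
Constraint 2 (V < X) on D(V)={2,3,4,5,6,7} D(X)={1,3,4,5,7}: V {2,3,4,5,6,7}->{2,3,4,5,6}; X {1,3,4,5,7}->{3,4,5,7}
Constraint 3 (X + Y = V) on D(X)={3,4,5,7} D(Y)={2,3,4,5,6,7} D(V)={2,3,4,5,6}: X {3,4,5,7}->{3,4}; Y {2,3,4,5,6,7}->{2,3}; V {2,3,4,5,6}->{5,6}
Constraint 4 (V + Y = Z) on D(V)={5,6} D(Y)={2,3} D(Z)={1,2,4,5}: V {5,6}->{}; Y {2,3}->{}; Z {1,2,4,5}->{}
So after all 4 constraints: D(X) = {3,4}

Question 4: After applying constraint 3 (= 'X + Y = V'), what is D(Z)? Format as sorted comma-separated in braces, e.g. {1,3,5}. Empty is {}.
Answer: {1,2,4,5}

Derivation:
Constraint 1 (Y != Z) on D(Y)={2,3,4,5,6,7} D(Z)={1,2,4,5}: no change
Constraint 2 (V < X) on D(V)={2,3,4,5,6,7} D(X)={1,3,4,5,7}: V {2,3,4,5,6,7}->{2,3,4,5,6}; X {1,3,4,5,7}->{3,4,5,7}
Constraint 3 (X + Y = V) on D(X)={3,4,5,7} D(Y)={2,3,4,5,6,7} D(V)={2,3,4,5,6}: X {3,4,5,7}->{3,4}; Y {2,3,4,5,6,7}->{2,3}; V {2,3,4,5,6}->{5,6}
So after constraint 3: D(Z) = {1,2,4,5}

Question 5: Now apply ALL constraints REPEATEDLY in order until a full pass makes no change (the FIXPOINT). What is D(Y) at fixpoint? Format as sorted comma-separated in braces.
Answer: {}

Derivation:
pass 0 (initial): D(Y)={2,3,4,5,6,7}
pass 1: V {2,3,4,5,6,7}->{}; X {1,3,4,5,7}->{3,4}; Y {2,3,4,5,6,7}->{}; Z {1,2,4,5}->{}
pass 2: X {3,4}->{}
pass 3: no change
Fixpoint after 3 passes: D(Y) = {}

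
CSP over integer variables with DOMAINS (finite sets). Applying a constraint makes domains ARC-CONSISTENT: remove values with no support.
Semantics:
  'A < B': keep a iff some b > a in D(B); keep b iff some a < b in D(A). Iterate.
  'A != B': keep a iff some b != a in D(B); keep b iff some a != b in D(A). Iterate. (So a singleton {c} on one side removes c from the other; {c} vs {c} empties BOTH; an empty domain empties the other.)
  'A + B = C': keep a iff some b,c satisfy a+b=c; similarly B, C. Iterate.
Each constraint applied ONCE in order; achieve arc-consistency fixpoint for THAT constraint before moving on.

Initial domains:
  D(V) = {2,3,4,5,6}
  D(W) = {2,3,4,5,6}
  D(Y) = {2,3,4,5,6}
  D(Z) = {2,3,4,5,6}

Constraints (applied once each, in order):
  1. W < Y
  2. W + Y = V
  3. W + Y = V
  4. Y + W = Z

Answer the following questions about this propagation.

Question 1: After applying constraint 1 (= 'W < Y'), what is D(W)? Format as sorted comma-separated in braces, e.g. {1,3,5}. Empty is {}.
Answer: {2,3,4,5}

Derivation:
Constraint 1 (W < Y) on D(W)={2,3,4,5,6} D(Y)={2,3,4,5,6}: W {2,3,4,5,6}->{2,3,4,5}; Y {2,3,4,5,6}->{3,4,5,6}
So after constraint 1: D(W) = {2,3,4,5}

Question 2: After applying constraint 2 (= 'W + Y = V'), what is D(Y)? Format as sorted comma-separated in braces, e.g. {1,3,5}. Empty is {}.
Answer: {3,4}

Derivation:
Constraint 1 (W < Y) on D(W)={2,3,4,5,6} D(Y)={2,3,4,5,6}: W {2,3,4,5,6}->{2,3,4,5}; Y {2,3,4,5,6}->{3,4,5,6}
Constraint 2 (W + Y = V) on D(W)={2,3,4,5} D(Y)={3,4,5,6} D(V)={2,3,4,5,6}: W {2,3,4,5}->{2,3}; Y {3,4,5,6}->{3,4}; V {2,3,4,5,6}->{5,6}
So after constraint 2: D(Y) = {3,4}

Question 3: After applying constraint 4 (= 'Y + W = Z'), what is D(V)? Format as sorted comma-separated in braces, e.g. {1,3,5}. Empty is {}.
Answer: {5,6}

Derivation:
Constraint 1 (W < Y) on D(W)={2,3,4,5,6} D(Y)={2,3,4,5,6}: W {2,3,4,5,6}->{2,3,4,5}; Y {2,3,4,5,6}->{3,4,5,6}
Constraint 2 (W + Y = V) on D(W)={2,3,4,5} D(Y)={3,4,5,6} D(V)={2,3,4,5,6}: W {2,3,4,5}->{2,3}; Y {3,4,5,6}->{3,4}; V {2,3,4,5,6}->{5,6}
Constraint 3 (W + Y = V) on D(W)={2,3} D(Y)={3,4} D(V)={5,6}: no change
Constraint 4 (Y + W = Z) on D(Y)={3,4} D(W)={2,3} D(Z)={2,3,4,5,6}: Z {2,3,4,5,6}->{5,6}
So after constraint 4: D(V) = {5,6}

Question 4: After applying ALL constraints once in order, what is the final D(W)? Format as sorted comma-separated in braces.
Constraint 1 (W < Y) on D(W)={2,3,4,5,6} D(Y)={2,3,4,5,6}: W {2,3,4,5,6}->{2,3,4,5}; Y {2,3,4,5,6}->{3,4,5,6}
Constraint 2 (W + Y = V) on D(W)={2,3,4,5} D(Y)={3,4,5,6} D(V)={2,3,4,5,6}: W {2,3,4,5}->{2,3}; Y {3,4,5,6}->{3,4}; V {2,3,4,5,6}->{5,6}
Constraint 3 (W + Y = V) on D(W)={2,3} D(Y)={3,4} D(V)={5,6}: no change
Constraint 4 (Y + W = Z) on D(Y)={3,4} D(W)={2,3} D(Z)={2,3,4,5,6}: Z {2,3,4,5,6}->{5,6}
So after all 4 constraints: D(W) = {2,3}

Answer: {2,3}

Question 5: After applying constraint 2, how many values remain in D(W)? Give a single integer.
Answer: 2

Derivation:
Constraint 1 (W < Y) on D(W)={2,3,4,5,6} D(Y)={2,3,4,5,6}: W {2,3,4,5,6}->{2,3,4,5}; Y {2,3,4,5,6}->{3,4,5,6}
Constraint 2 (W + Y = V) on D(W)={2,3,4,5} D(Y)={3,4,5,6} D(V)={2,3,4,5,6}: W {2,3,4,5}->{2,3}; Y {3,4,5,6}->{3,4}; V {2,3,4,5,6}->{5,6}
So after constraint 2: D(W)={2,3}, size = 2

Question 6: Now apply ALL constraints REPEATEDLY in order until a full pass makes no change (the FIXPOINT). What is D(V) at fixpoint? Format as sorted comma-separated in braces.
Answer: {5,6}

Derivation:
pass 0 (initial): D(V)={2,3,4,5,6}
pass 1: V {2,3,4,5,6}->{5,6}; W {2,3,4,5,6}->{2,3}; Y {2,3,4,5,6}->{3,4}; Z {2,3,4,5,6}->{5,6}
pass 2: no change
Fixpoint after 2 passes: D(V) = {5,6}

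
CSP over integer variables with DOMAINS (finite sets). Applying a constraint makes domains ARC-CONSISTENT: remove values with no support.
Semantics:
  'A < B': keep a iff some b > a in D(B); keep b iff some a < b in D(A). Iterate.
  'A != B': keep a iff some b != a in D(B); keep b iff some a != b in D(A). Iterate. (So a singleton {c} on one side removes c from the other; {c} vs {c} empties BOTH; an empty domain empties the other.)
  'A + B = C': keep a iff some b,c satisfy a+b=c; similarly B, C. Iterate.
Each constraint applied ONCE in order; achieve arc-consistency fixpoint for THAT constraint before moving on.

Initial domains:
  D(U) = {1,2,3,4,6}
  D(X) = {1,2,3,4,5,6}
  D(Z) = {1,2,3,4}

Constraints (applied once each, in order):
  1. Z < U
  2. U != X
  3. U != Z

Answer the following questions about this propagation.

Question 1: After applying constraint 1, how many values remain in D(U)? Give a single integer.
Constraint 1 (Z < U) on D(Z)={1,2,3,4} D(U)={1,2,3,4,6}: U {1,2,3,4,6}->{2,3,4,6}
So after constraint 1: D(U)={2,3,4,6}, size = 4

Answer: 4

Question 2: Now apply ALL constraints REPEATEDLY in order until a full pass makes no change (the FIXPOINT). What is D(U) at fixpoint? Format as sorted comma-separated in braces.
Answer: {2,3,4,6}

Derivation:
pass 0 (initial): D(U)={1,2,3,4,6}
pass 1: U {1,2,3,4,6}->{2,3,4,6}
pass 2: no change
Fixpoint after 2 passes: D(U) = {2,3,4,6}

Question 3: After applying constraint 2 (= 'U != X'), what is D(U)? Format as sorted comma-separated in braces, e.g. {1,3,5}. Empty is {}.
Constraint 1 (Z < U) on D(Z)={1,2,3,4} D(U)={1,2,3,4,6}: U {1,2,3,4,6}->{2,3,4,6}
Constraint 2 (U != X) on D(U)={2,3,4,6} D(X)={1,2,3,4,5,6}: no change
So after constraint 2: D(U) = {2,3,4,6}

Answer: {2,3,4,6}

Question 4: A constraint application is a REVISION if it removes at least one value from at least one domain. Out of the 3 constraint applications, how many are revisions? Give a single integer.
Answer: 1

Derivation:
Constraint 1 (Z < U) on D(Z)={1,2,3,4} D(U)={1,2,3,4,6}: U {1,2,3,4,6}->{2,3,4,6} => REVISION
Constraint 2 (U != X) on D(U)={2,3,4,6} D(X)={1,2,3,4,5,6}: no change => not a revision
Constraint 3 (U != Z) on D(U)={2,3,4,6} D(Z)={1,2,3,4}: no change => not a revision
Total revisions = 1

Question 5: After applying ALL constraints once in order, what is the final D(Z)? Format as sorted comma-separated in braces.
Answer: {1,2,3,4}

Derivation:
Constraint 1 (Z < U) on D(Z)={1,2,3,4} D(U)={1,2,3,4,6}: U {1,2,3,4,6}->{2,3,4,6}
Constraint 2 (U != X) on D(U)={2,3,4,6} D(X)={1,2,3,4,5,6}: no change
Constraint 3 (U != Z) on D(U)={2,3,4,6} D(Z)={1,2,3,4}: no change
So after all 3 constraints: D(Z) = {1,2,3,4}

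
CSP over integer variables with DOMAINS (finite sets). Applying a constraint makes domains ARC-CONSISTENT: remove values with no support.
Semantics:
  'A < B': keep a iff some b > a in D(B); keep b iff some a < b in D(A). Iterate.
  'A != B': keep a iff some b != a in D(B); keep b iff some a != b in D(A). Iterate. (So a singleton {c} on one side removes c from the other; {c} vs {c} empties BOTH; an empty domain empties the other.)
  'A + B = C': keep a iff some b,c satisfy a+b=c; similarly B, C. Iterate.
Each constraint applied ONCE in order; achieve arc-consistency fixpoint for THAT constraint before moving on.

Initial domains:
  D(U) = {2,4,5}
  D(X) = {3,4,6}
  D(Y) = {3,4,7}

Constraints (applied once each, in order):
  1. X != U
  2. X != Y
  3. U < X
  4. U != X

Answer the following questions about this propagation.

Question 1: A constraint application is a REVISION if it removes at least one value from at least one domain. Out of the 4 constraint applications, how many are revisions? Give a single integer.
Constraint 1 (X != U) on D(X)={3,4,6} D(U)={2,4,5}: no change => not a revision
Constraint 2 (X != Y) on D(X)={3,4,6} D(Y)={3,4,7}: no change => not a revision
Constraint 3 (U < X) on D(U)={2,4,5} D(X)={3,4,6}: no change => not a revision
Constraint 4 (U != X) on D(U)={2,4,5} D(X)={3,4,6}: no change => not a revision
Total revisions = 0

Answer: 0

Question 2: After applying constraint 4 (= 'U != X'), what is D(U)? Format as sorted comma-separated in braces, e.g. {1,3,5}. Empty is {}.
Answer: {2,4,5}

Derivation:
Constraint 1 (X != U) on D(X)={3,4,6} D(U)={2,4,5}: no change
Constraint 2 (X != Y) on D(X)={3,4,6} D(Y)={3,4,7}: no change
Constraint 3 (U < X) on D(U)={2,4,5} D(X)={3,4,6}: no change
Constraint 4 (U != X) on D(U)={2,4,5} D(X)={3,4,6}: no change
So after constraint 4: D(U) = {2,4,5}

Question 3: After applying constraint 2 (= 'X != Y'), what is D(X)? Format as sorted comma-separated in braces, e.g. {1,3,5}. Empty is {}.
Constraint 1 (X != U) on D(X)={3,4,6} D(U)={2,4,5}: no change
Constraint 2 (X != Y) on D(X)={3,4,6} D(Y)={3,4,7}: no change
So after constraint 2: D(X) = {3,4,6}

Answer: {3,4,6}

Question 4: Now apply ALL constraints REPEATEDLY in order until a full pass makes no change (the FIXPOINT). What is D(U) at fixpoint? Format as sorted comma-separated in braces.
pass 0 (initial): D(U)={2,4,5}
pass 1: no change
Fixpoint after 1 passes: D(U) = {2,4,5}

Answer: {2,4,5}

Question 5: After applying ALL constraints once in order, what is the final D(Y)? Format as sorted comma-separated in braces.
Answer: {3,4,7}

Derivation:
Constraint 1 (X != U) on D(X)={3,4,6} D(U)={2,4,5}: no change
Constraint 2 (X != Y) on D(X)={3,4,6} D(Y)={3,4,7}: no change
Constraint 3 (U < X) on D(U)={2,4,5} D(X)={3,4,6}: no change
Constraint 4 (U != X) on D(U)={2,4,5} D(X)={3,4,6}: no change
So after all 4 constraints: D(Y) = {3,4,7}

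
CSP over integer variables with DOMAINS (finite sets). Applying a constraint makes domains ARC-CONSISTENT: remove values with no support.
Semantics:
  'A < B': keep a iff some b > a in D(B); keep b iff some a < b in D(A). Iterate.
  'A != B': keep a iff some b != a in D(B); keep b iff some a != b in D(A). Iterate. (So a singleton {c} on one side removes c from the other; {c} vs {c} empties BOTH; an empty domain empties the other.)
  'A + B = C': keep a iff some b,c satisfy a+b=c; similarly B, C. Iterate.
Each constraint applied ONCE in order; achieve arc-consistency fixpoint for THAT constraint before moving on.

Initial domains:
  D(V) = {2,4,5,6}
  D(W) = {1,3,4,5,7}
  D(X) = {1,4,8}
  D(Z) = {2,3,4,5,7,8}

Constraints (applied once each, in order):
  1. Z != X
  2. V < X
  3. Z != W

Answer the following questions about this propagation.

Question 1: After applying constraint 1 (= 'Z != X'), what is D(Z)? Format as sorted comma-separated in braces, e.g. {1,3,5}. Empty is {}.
Constraint 1 (Z != X) on D(Z)={2,3,4,5,7,8} D(X)={1,4,8}: no change
So after constraint 1: D(Z) = {2,3,4,5,7,8}

Answer: {2,3,4,5,7,8}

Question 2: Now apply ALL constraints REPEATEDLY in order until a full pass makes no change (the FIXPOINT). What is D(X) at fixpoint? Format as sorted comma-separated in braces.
pass 0 (initial): D(X)={1,4,8}
pass 1: X {1,4,8}->{4,8}
pass 2: no change
Fixpoint after 2 passes: D(X) = {4,8}

Answer: {4,8}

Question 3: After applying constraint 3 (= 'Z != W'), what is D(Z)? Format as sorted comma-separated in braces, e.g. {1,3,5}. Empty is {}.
Constraint 1 (Z != X) on D(Z)={2,3,4,5,7,8} D(X)={1,4,8}: no change
Constraint 2 (V < X) on D(V)={2,4,5,6} D(X)={1,4,8}: X {1,4,8}->{4,8}
Constraint 3 (Z != W) on D(Z)={2,3,4,5,7,8} D(W)={1,3,4,5,7}: no change
So after constraint 3: D(Z) = {2,3,4,5,7,8}

Answer: {2,3,4,5,7,8}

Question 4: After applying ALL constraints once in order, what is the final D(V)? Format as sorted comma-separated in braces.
Constraint 1 (Z != X) on D(Z)={2,3,4,5,7,8} D(X)={1,4,8}: no change
Constraint 2 (V < X) on D(V)={2,4,5,6} D(X)={1,4,8}: X {1,4,8}->{4,8}
Constraint 3 (Z != W) on D(Z)={2,3,4,5,7,8} D(W)={1,3,4,5,7}: no change
So after all 3 constraints: D(V) = {2,4,5,6}

Answer: {2,4,5,6}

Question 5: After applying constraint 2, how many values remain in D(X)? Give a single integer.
Constraint 1 (Z != X) on D(Z)={2,3,4,5,7,8} D(X)={1,4,8}: no change
Constraint 2 (V < X) on D(V)={2,4,5,6} D(X)={1,4,8}: X {1,4,8}->{4,8}
So after constraint 2: D(X)={4,8}, size = 2

Answer: 2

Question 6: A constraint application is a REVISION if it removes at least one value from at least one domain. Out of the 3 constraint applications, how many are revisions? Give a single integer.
Constraint 1 (Z != X) on D(Z)={2,3,4,5,7,8} D(X)={1,4,8}: no change => not a revision
Constraint 2 (V < X) on D(V)={2,4,5,6} D(X)={1,4,8}: X {1,4,8}->{4,8} => REVISION
Constraint 3 (Z != W) on D(Z)={2,3,4,5,7,8} D(W)={1,3,4,5,7}: no change => not a revision
Total revisions = 1

Answer: 1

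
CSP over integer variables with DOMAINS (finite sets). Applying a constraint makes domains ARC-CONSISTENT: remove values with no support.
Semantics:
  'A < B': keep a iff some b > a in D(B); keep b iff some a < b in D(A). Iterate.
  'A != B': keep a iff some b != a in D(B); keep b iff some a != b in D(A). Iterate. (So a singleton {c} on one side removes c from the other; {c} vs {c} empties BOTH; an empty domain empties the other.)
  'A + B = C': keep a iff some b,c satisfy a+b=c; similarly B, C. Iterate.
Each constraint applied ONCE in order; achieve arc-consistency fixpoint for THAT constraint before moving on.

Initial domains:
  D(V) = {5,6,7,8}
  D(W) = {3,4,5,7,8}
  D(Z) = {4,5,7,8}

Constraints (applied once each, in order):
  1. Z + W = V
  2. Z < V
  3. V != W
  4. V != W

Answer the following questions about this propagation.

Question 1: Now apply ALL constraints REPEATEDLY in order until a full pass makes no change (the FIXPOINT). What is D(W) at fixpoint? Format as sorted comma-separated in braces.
Answer: {3,4}

Derivation:
pass 0 (initial): D(W)={3,4,5,7,8}
pass 1: V {5,6,7,8}->{7,8}; W {3,4,5,7,8}->{3,4}; Z {4,5,7,8}->{4,5}
pass 2: no change
Fixpoint after 2 passes: D(W) = {3,4}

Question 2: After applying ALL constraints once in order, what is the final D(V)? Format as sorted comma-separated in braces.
Constraint 1 (Z + W = V) on D(Z)={4,5,7,8} D(W)={3,4,5,7,8} D(V)={5,6,7,8}: Z {4,5,7,8}->{4,5}; W {3,4,5,7,8}->{3,4}; V {5,6,7,8}->{7,8}
Constraint 2 (Z < V) on D(Z)={4,5} D(V)={7,8}: no change
Constraint 3 (V != W) on D(V)={7,8} D(W)={3,4}: no change
Constraint 4 (V != W) on D(V)={7,8} D(W)={3,4}: no change
So after all 4 constraints: D(V) = {7,8}

Answer: {7,8}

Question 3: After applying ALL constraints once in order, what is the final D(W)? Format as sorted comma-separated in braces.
Answer: {3,4}

Derivation:
Constraint 1 (Z + W = V) on D(Z)={4,5,7,8} D(W)={3,4,5,7,8} D(V)={5,6,7,8}: Z {4,5,7,8}->{4,5}; W {3,4,5,7,8}->{3,4}; V {5,6,7,8}->{7,8}
Constraint 2 (Z < V) on D(Z)={4,5} D(V)={7,8}: no change
Constraint 3 (V != W) on D(V)={7,8} D(W)={3,4}: no change
Constraint 4 (V != W) on D(V)={7,8} D(W)={3,4}: no change
So after all 4 constraints: D(W) = {3,4}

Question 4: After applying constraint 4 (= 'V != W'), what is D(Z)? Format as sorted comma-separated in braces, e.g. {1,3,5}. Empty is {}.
Answer: {4,5}

Derivation:
Constraint 1 (Z + W = V) on D(Z)={4,5,7,8} D(W)={3,4,5,7,8} D(V)={5,6,7,8}: Z {4,5,7,8}->{4,5}; W {3,4,5,7,8}->{3,4}; V {5,6,7,8}->{7,8}
Constraint 2 (Z < V) on D(Z)={4,5} D(V)={7,8}: no change
Constraint 3 (V != W) on D(V)={7,8} D(W)={3,4}: no change
Constraint 4 (V != W) on D(V)={7,8} D(W)={3,4}: no change
So after constraint 4: D(Z) = {4,5}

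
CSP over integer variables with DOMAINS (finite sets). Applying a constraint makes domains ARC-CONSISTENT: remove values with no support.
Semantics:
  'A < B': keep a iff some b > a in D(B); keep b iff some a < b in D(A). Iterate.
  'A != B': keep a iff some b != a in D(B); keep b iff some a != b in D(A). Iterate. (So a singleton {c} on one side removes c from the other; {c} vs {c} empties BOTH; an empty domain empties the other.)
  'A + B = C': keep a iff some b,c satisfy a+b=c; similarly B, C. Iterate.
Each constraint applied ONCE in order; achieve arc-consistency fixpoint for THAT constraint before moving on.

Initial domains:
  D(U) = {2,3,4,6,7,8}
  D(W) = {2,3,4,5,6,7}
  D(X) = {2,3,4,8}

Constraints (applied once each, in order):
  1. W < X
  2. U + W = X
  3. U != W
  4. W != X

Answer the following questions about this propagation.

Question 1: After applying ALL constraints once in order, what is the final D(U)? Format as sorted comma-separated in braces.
Constraint 1 (W < X) on D(W)={2,3,4,5,6,7} D(X)={2,3,4,8}: X {2,3,4,8}->{3,4,8}
Constraint 2 (U + W = X) on D(U)={2,3,4,6,7,8} D(W)={2,3,4,5,6,7} D(X)={3,4,8}: U {2,3,4,6,7,8}->{2,3,4,6}; W {2,3,4,5,6,7}->{2,4,5,6}; X {3,4,8}->{4,8}
Constraint 3 (U != W) on D(U)={2,3,4,6} D(W)={2,4,5,6}: no change
Constraint 4 (W != X) on D(W)={2,4,5,6} D(X)={4,8}: no change
So after all 4 constraints: D(U) = {2,3,4,6}

Answer: {2,3,4,6}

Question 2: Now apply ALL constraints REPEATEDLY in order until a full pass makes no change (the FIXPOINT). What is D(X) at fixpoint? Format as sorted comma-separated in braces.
Answer: {4,8}

Derivation:
pass 0 (initial): D(X)={2,3,4,8}
pass 1: U {2,3,4,6,7,8}->{2,3,4,6}; W {2,3,4,5,6,7}->{2,4,5,6}; X {2,3,4,8}->{4,8}
pass 2: no change
Fixpoint after 2 passes: D(X) = {4,8}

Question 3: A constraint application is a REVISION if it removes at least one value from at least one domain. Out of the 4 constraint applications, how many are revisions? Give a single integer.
Constraint 1 (W < X) on D(W)={2,3,4,5,6,7} D(X)={2,3,4,8}: X {2,3,4,8}->{3,4,8} => REVISION
Constraint 2 (U + W = X) on D(U)={2,3,4,6,7,8} D(W)={2,3,4,5,6,7} D(X)={3,4,8}: U {2,3,4,6,7,8}->{2,3,4,6}; W {2,3,4,5,6,7}->{2,4,5,6}; X {3,4,8}->{4,8} => REVISION
Constraint 3 (U != W) on D(U)={2,3,4,6} D(W)={2,4,5,6}: no change => not a revision
Constraint 4 (W != X) on D(W)={2,4,5,6} D(X)={4,8}: no change => not a revision
Total revisions = 2

Answer: 2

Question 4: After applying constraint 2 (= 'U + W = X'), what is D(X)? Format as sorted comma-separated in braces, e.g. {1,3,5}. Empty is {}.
Constraint 1 (W < X) on D(W)={2,3,4,5,6,7} D(X)={2,3,4,8}: X {2,3,4,8}->{3,4,8}
Constraint 2 (U + W = X) on D(U)={2,3,4,6,7,8} D(W)={2,3,4,5,6,7} D(X)={3,4,8}: U {2,3,4,6,7,8}->{2,3,4,6}; W {2,3,4,5,6,7}->{2,4,5,6}; X {3,4,8}->{4,8}
So after constraint 2: D(X) = {4,8}

Answer: {4,8}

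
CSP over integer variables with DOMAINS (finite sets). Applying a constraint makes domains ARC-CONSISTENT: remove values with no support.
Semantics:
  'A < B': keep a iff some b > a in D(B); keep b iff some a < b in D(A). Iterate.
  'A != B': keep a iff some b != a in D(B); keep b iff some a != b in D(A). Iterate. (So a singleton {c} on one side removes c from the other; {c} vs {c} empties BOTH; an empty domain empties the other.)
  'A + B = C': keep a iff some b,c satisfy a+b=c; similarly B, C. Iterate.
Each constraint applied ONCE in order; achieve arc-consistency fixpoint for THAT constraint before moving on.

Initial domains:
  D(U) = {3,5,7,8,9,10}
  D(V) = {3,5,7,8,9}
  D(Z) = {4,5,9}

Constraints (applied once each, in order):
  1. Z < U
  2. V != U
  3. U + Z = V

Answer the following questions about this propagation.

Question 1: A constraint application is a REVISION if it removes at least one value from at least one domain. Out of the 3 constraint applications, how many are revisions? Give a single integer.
Answer: 2

Derivation:
Constraint 1 (Z < U) on D(Z)={4,5,9} D(U)={3,5,7,8,9,10}: U {3,5,7,8,9,10}->{5,7,8,9,10} => REVISION
Constraint 2 (V != U) on D(V)={3,5,7,8,9} D(U)={5,7,8,9,10}: no change => not a revision
Constraint 3 (U + Z = V) on D(U)={5,7,8,9,10} D(Z)={4,5,9} D(V)={3,5,7,8,9}: U {5,7,8,9,10}->{5}; Z {4,5,9}->{4}; V {3,5,7,8,9}->{9} => REVISION
Total revisions = 2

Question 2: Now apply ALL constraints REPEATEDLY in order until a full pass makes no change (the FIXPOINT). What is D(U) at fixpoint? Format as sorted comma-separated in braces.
Answer: {5}

Derivation:
pass 0 (initial): D(U)={3,5,7,8,9,10}
pass 1: U {3,5,7,8,9,10}->{5}; V {3,5,7,8,9}->{9}; Z {4,5,9}->{4}
pass 2: no change
Fixpoint after 2 passes: D(U) = {5}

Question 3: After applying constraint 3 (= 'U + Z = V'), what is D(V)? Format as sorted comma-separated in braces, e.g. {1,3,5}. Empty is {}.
Answer: {9}

Derivation:
Constraint 1 (Z < U) on D(Z)={4,5,9} D(U)={3,5,7,8,9,10}: U {3,5,7,8,9,10}->{5,7,8,9,10}
Constraint 2 (V != U) on D(V)={3,5,7,8,9} D(U)={5,7,8,9,10}: no change
Constraint 3 (U + Z = V) on D(U)={5,7,8,9,10} D(Z)={4,5,9} D(V)={3,5,7,8,9}: U {5,7,8,9,10}->{5}; Z {4,5,9}->{4}; V {3,5,7,8,9}->{9}
So after constraint 3: D(V) = {9}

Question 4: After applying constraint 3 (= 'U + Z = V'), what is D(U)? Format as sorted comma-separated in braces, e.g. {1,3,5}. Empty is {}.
Constraint 1 (Z < U) on D(Z)={4,5,9} D(U)={3,5,7,8,9,10}: U {3,5,7,8,9,10}->{5,7,8,9,10}
Constraint 2 (V != U) on D(V)={3,5,7,8,9} D(U)={5,7,8,9,10}: no change
Constraint 3 (U + Z = V) on D(U)={5,7,8,9,10} D(Z)={4,5,9} D(V)={3,5,7,8,9}: U {5,7,8,9,10}->{5}; Z {4,5,9}->{4}; V {3,5,7,8,9}->{9}
So after constraint 3: D(U) = {5}

Answer: {5}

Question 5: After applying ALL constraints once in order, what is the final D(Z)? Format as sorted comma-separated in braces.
Answer: {4}

Derivation:
Constraint 1 (Z < U) on D(Z)={4,5,9} D(U)={3,5,7,8,9,10}: U {3,5,7,8,9,10}->{5,7,8,9,10}
Constraint 2 (V != U) on D(V)={3,5,7,8,9} D(U)={5,7,8,9,10}: no change
Constraint 3 (U + Z = V) on D(U)={5,7,8,9,10} D(Z)={4,5,9} D(V)={3,5,7,8,9}: U {5,7,8,9,10}->{5}; Z {4,5,9}->{4}; V {3,5,7,8,9}->{9}
So after all 3 constraints: D(Z) = {4}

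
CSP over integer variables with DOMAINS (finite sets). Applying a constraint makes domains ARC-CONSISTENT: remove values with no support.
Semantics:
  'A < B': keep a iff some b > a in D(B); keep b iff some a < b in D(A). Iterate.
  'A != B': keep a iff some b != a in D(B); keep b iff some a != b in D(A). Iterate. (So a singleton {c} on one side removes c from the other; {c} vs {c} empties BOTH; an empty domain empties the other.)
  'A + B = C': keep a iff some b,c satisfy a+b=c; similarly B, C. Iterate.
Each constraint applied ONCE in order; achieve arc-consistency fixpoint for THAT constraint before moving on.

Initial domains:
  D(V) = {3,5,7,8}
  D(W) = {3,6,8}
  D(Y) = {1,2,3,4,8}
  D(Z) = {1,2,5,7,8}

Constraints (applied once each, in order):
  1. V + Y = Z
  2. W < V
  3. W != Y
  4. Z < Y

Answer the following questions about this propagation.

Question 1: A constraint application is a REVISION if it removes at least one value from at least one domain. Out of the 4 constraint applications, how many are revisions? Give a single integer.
Answer: 3

Derivation:
Constraint 1 (V + Y = Z) on D(V)={3,5,7,8} D(Y)={1,2,3,4,8} D(Z)={1,2,5,7,8}: V {3,5,7,8}->{3,5,7}; Y {1,2,3,4,8}->{1,2,3,4}; Z {1,2,5,7,8}->{5,7,8} => REVISION
Constraint 2 (W < V) on D(W)={3,6,8} D(V)={3,5,7}: W {3,6,8}->{3,6}; V {3,5,7}->{5,7} => REVISION
Constraint 3 (W != Y) on D(W)={3,6} D(Y)={1,2,3,4}: no change => not a revision
Constraint 4 (Z < Y) on D(Z)={5,7,8} D(Y)={1,2,3,4}: Z {5,7,8}->{}; Y {1,2,3,4}->{} => REVISION
Total revisions = 3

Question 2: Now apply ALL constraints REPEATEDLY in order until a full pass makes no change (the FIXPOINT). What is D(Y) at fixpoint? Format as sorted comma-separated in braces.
pass 0 (initial): D(Y)={1,2,3,4,8}
pass 1: V {3,5,7,8}->{5,7}; W {3,6,8}->{3,6}; Y {1,2,3,4,8}->{}; Z {1,2,5,7,8}->{}
pass 2: V {5,7}->{}; W {3,6}->{}
pass 3: no change
Fixpoint after 3 passes: D(Y) = {}

Answer: {}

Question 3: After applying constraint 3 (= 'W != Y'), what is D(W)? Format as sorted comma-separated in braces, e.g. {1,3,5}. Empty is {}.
Answer: {3,6}

Derivation:
Constraint 1 (V + Y = Z) on D(V)={3,5,7,8} D(Y)={1,2,3,4,8} D(Z)={1,2,5,7,8}: V {3,5,7,8}->{3,5,7}; Y {1,2,3,4,8}->{1,2,3,4}; Z {1,2,5,7,8}->{5,7,8}
Constraint 2 (W < V) on D(W)={3,6,8} D(V)={3,5,7}: W {3,6,8}->{3,6}; V {3,5,7}->{5,7}
Constraint 3 (W != Y) on D(W)={3,6} D(Y)={1,2,3,4}: no change
So after constraint 3: D(W) = {3,6}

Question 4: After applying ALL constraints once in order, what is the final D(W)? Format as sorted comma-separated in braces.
Answer: {3,6}

Derivation:
Constraint 1 (V + Y = Z) on D(V)={3,5,7,8} D(Y)={1,2,3,4,8} D(Z)={1,2,5,7,8}: V {3,5,7,8}->{3,5,7}; Y {1,2,3,4,8}->{1,2,3,4}; Z {1,2,5,7,8}->{5,7,8}
Constraint 2 (W < V) on D(W)={3,6,8} D(V)={3,5,7}: W {3,6,8}->{3,6}; V {3,5,7}->{5,7}
Constraint 3 (W != Y) on D(W)={3,6} D(Y)={1,2,3,4}: no change
Constraint 4 (Z < Y) on D(Z)={5,7,8} D(Y)={1,2,3,4}: Z {5,7,8}->{}; Y {1,2,3,4}->{}
So after all 4 constraints: D(W) = {3,6}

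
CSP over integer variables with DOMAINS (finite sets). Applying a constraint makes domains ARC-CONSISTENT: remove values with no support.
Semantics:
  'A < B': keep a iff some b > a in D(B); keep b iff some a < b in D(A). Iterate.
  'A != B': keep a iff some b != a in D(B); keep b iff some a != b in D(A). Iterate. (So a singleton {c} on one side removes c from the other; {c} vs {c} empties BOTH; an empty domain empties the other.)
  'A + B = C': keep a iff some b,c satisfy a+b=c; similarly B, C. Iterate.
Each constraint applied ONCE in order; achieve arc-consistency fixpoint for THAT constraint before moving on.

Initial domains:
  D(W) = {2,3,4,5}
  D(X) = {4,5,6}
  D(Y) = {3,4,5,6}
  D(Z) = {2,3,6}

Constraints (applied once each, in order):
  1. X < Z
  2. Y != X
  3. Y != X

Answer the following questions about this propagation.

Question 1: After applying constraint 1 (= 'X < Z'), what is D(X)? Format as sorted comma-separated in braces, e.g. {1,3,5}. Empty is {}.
Answer: {4,5}

Derivation:
Constraint 1 (X < Z) on D(X)={4,5,6} D(Z)={2,3,6}: X {4,5,6}->{4,5}; Z {2,3,6}->{6}
So after constraint 1: D(X) = {4,5}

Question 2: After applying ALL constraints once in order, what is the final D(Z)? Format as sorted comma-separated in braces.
Constraint 1 (X < Z) on D(X)={4,5,6} D(Z)={2,3,6}: X {4,5,6}->{4,5}; Z {2,3,6}->{6}
Constraint 2 (Y != X) on D(Y)={3,4,5,6} D(X)={4,5}: no change
Constraint 3 (Y != X) on D(Y)={3,4,5,6} D(X)={4,5}: no change
So after all 3 constraints: D(Z) = {6}

Answer: {6}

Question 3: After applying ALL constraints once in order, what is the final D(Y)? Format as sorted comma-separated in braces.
Answer: {3,4,5,6}

Derivation:
Constraint 1 (X < Z) on D(X)={4,5,6} D(Z)={2,3,6}: X {4,5,6}->{4,5}; Z {2,3,6}->{6}
Constraint 2 (Y != X) on D(Y)={3,4,5,6} D(X)={4,5}: no change
Constraint 3 (Y != X) on D(Y)={3,4,5,6} D(X)={4,5}: no change
So after all 3 constraints: D(Y) = {3,4,5,6}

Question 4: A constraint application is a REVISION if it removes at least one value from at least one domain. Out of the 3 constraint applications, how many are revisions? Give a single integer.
Answer: 1

Derivation:
Constraint 1 (X < Z) on D(X)={4,5,6} D(Z)={2,3,6}: X {4,5,6}->{4,5}; Z {2,3,6}->{6} => REVISION
Constraint 2 (Y != X) on D(Y)={3,4,5,6} D(X)={4,5}: no change => not a revision
Constraint 3 (Y != X) on D(Y)={3,4,5,6} D(X)={4,5}: no change => not a revision
Total revisions = 1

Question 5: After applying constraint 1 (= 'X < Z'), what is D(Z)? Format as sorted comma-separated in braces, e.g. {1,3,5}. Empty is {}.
Answer: {6}

Derivation:
Constraint 1 (X < Z) on D(X)={4,5,6} D(Z)={2,3,6}: X {4,5,6}->{4,5}; Z {2,3,6}->{6}
So after constraint 1: D(Z) = {6}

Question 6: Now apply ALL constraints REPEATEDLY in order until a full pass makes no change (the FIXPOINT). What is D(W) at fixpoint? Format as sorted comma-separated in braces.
pass 0 (initial): D(W)={2,3,4,5}
pass 1: X {4,5,6}->{4,5}; Z {2,3,6}->{6}
pass 2: no change
Fixpoint after 2 passes: D(W) = {2,3,4,5}

Answer: {2,3,4,5}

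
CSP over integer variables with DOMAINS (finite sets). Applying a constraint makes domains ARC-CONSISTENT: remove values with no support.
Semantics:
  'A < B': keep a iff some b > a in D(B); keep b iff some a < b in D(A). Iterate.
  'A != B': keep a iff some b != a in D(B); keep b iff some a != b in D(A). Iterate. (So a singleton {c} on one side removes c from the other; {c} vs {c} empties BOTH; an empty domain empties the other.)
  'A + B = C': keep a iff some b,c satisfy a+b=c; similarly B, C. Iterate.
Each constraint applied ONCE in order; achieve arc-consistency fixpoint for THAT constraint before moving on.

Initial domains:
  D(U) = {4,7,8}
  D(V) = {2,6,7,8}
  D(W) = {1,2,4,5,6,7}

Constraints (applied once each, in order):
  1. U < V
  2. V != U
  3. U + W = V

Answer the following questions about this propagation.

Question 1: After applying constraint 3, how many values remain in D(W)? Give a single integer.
Constraint 1 (U < V) on D(U)={4,7,8} D(V)={2,6,7,8}: U {4,7,8}->{4,7}; V {2,6,7,8}->{6,7,8}
Constraint 2 (V != U) on D(V)={6,7,8} D(U)={4,7}: no change
Constraint 3 (U + W = V) on D(U)={4,7} D(W)={1,2,4,5,6,7} D(V)={6,7,8}: W {1,2,4,5,6,7}->{1,2,4}; V {6,7,8}->{6,8}
So after constraint 3: D(W)={1,2,4}, size = 3

Answer: 3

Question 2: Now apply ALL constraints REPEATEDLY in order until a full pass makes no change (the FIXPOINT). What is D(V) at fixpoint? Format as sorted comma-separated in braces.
pass 0 (initial): D(V)={2,6,7,8}
pass 1: U {4,7,8}->{4,7}; V {2,6,7,8}->{6,8}; W {1,2,4,5,6,7}->{1,2,4}
pass 2: no change
Fixpoint after 2 passes: D(V) = {6,8}

Answer: {6,8}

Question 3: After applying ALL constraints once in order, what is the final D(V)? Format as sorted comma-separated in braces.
Constraint 1 (U < V) on D(U)={4,7,8} D(V)={2,6,7,8}: U {4,7,8}->{4,7}; V {2,6,7,8}->{6,7,8}
Constraint 2 (V != U) on D(V)={6,7,8} D(U)={4,7}: no change
Constraint 3 (U + W = V) on D(U)={4,7} D(W)={1,2,4,5,6,7} D(V)={6,7,8}: W {1,2,4,5,6,7}->{1,2,4}; V {6,7,8}->{6,8}
So after all 3 constraints: D(V) = {6,8}

Answer: {6,8}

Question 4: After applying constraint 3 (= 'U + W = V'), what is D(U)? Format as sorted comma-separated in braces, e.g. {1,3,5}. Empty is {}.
Answer: {4,7}

Derivation:
Constraint 1 (U < V) on D(U)={4,7,8} D(V)={2,6,7,8}: U {4,7,8}->{4,7}; V {2,6,7,8}->{6,7,8}
Constraint 2 (V != U) on D(V)={6,7,8} D(U)={4,7}: no change
Constraint 3 (U + W = V) on D(U)={4,7} D(W)={1,2,4,5,6,7} D(V)={6,7,8}: W {1,2,4,5,6,7}->{1,2,4}; V {6,7,8}->{6,8}
So after constraint 3: D(U) = {4,7}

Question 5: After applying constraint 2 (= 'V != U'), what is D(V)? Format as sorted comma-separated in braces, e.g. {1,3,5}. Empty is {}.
Answer: {6,7,8}

Derivation:
Constraint 1 (U < V) on D(U)={4,7,8} D(V)={2,6,7,8}: U {4,7,8}->{4,7}; V {2,6,7,8}->{6,7,8}
Constraint 2 (V != U) on D(V)={6,7,8} D(U)={4,7}: no change
So after constraint 2: D(V) = {6,7,8}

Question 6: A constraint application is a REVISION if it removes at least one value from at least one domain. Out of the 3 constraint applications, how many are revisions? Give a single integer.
Answer: 2

Derivation:
Constraint 1 (U < V) on D(U)={4,7,8} D(V)={2,6,7,8}: U {4,7,8}->{4,7}; V {2,6,7,8}->{6,7,8} => REVISION
Constraint 2 (V != U) on D(V)={6,7,8} D(U)={4,7}: no change => not a revision
Constraint 3 (U + W = V) on D(U)={4,7} D(W)={1,2,4,5,6,7} D(V)={6,7,8}: W {1,2,4,5,6,7}->{1,2,4}; V {6,7,8}->{6,8} => REVISION
Total revisions = 2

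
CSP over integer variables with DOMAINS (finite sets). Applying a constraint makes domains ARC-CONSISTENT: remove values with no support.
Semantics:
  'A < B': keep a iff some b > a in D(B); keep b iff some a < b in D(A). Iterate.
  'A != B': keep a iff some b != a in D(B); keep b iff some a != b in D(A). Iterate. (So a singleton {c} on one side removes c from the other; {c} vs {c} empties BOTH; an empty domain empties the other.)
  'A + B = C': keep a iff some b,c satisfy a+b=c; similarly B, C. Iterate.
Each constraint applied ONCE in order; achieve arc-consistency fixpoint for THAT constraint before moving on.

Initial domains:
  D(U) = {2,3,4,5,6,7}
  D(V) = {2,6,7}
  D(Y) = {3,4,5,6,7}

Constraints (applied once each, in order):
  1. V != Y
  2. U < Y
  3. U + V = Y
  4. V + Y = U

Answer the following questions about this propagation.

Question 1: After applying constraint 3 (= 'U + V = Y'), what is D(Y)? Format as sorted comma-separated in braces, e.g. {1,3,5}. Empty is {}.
Answer: {4,5,6,7}

Derivation:
Constraint 1 (V != Y) on D(V)={2,6,7} D(Y)={3,4,5,6,7}: no change
Constraint 2 (U < Y) on D(U)={2,3,4,5,6,7} D(Y)={3,4,5,6,7}: U {2,3,4,5,6,7}->{2,3,4,5,6}
Constraint 3 (U + V = Y) on D(U)={2,3,4,5,6} D(V)={2,6,7} D(Y)={3,4,5,6,7}: U {2,3,4,5,6}->{2,3,4,5}; V {2,6,7}->{2}; Y {3,4,5,6,7}->{4,5,6,7}
So after constraint 3: D(Y) = {4,5,6,7}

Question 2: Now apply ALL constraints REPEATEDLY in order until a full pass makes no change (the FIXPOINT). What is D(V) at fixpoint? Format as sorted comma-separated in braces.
pass 0 (initial): D(V)={2,6,7}
pass 1: U {2,3,4,5,6,7}->{}; V {2,6,7}->{}; Y {3,4,5,6,7}->{}
pass 2: no change
Fixpoint after 2 passes: D(V) = {}

Answer: {}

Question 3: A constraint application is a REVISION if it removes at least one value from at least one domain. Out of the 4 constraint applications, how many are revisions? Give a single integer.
Answer: 3

Derivation:
Constraint 1 (V != Y) on D(V)={2,6,7} D(Y)={3,4,5,6,7}: no change => not a revision
Constraint 2 (U < Y) on D(U)={2,3,4,5,6,7} D(Y)={3,4,5,6,7}: U {2,3,4,5,6,7}->{2,3,4,5,6} => REVISION
Constraint 3 (U + V = Y) on D(U)={2,3,4,5,6} D(V)={2,6,7} D(Y)={3,4,5,6,7}: U {2,3,4,5,6}->{2,3,4,5}; V {2,6,7}->{2}; Y {3,4,5,6,7}->{4,5,6,7} => REVISION
Constraint 4 (V + Y = U) on D(V)={2} D(Y)={4,5,6,7} D(U)={2,3,4,5}: V {2}->{}; Y {4,5,6,7}->{}; U {2,3,4,5}->{} => REVISION
Total revisions = 3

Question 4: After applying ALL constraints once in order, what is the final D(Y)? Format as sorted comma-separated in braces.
Constraint 1 (V != Y) on D(V)={2,6,7} D(Y)={3,4,5,6,7}: no change
Constraint 2 (U < Y) on D(U)={2,3,4,5,6,7} D(Y)={3,4,5,6,7}: U {2,3,4,5,6,7}->{2,3,4,5,6}
Constraint 3 (U + V = Y) on D(U)={2,3,4,5,6} D(V)={2,6,7} D(Y)={3,4,5,6,7}: U {2,3,4,5,6}->{2,3,4,5}; V {2,6,7}->{2}; Y {3,4,5,6,7}->{4,5,6,7}
Constraint 4 (V + Y = U) on D(V)={2} D(Y)={4,5,6,7} D(U)={2,3,4,5}: V {2}->{}; Y {4,5,6,7}->{}; U {2,3,4,5}->{}
So after all 4 constraints: D(Y) = {}

Answer: {}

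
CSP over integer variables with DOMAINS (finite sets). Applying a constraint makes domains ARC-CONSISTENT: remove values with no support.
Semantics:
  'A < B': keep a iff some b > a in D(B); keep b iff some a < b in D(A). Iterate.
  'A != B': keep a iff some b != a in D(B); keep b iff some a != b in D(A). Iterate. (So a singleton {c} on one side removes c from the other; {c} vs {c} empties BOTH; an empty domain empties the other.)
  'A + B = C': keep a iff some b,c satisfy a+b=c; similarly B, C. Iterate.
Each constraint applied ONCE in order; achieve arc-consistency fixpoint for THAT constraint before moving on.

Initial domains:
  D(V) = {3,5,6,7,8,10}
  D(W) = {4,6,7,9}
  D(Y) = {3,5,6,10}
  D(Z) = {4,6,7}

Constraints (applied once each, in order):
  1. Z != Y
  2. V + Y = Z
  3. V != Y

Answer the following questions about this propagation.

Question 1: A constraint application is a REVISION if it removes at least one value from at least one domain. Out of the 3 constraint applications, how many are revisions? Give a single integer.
Answer: 2

Derivation:
Constraint 1 (Z != Y) on D(Z)={4,6,7} D(Y)={3,5,6,10}: no change => not a revision
Constraint 2 (V + Y = Z) on D(V)={3,5,6,7,8,10} D(Y)={3,5,6,10} D(Z)={4,6,7}: V {3,5,6,7,8,10}->{3}; Y {3,5,6,10}->{3}; Z {4,6,7}->{6} => REVISION
Constraint 3 (V != Y) on D(V)={3} D(Y)={3}: V {3}->{}; Y {3}->{} => REVISION
Total revisions = 2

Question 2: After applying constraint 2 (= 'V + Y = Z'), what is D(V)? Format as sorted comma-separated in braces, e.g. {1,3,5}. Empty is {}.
Constraint 1 (Z != Y) on D(Z)={4,6,7} D(Y)={3,5,6,10}: no change
Constraint 2 (V + Y = Z) on D(V)={3,5,6,7,8,10} D(Y)={3,5,6,10} D(Z)={4,6,7}: V {3,5,6,7,8,10}->{3}; Y {3,5,6,10}->{3}; Z {4,6,7}->{6}
So after constraint 2: D(V) = {3}

Answer: {3}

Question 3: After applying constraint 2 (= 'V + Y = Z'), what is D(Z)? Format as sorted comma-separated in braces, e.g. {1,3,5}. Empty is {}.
Answer: {6}

Derivation:
Constraint 1 (Z != Y) on D(Z)={4,6,7} D(Y)={3,5,6,10}: no change
Constraint 2 (V + Y = Z) on D(V)={3,5,6,7,8,10} D(Y)={3,5,6,10} D(Z)={4,6,7}: V {3,5,6,7,8,10}->{3}; Y {3,5,6,10}->{3}; Z {4,6,7}->{6}
So after constraint 2: D(Z) = {6}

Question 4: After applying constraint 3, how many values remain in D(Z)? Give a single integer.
Constraint 1 (Z != Y) on D(Z)={4,6,7} D(Y)={3,5,6,10}: no change
Constraint 2 (V + Y = Z) on D(V)={3,5,6,7,8,10} D(Y)={3,5,6,10} D(Z)={4,6,7}: V {3,5,6,7,8,10}->{3}; Y {3,5,6,10}->{3}; Z {4,6,7}->{6}
Constraint 3 (V != Y) on D(V)={3} D(Y)={3}: V {3}->{}; Y {3}->{}
So after constraint 3: D(Z)={6}, size = 1

Answer: 1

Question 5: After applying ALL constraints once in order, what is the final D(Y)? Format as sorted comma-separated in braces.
Answer: {}

Derivation:
Constraint 1 (Z != Y) on D(Z)={4,6,7} D(Y)={3,5,6,10}: no change
Constraint 2 (V + Y = Z) on D(V)={3,5,6,7,8,10} D(Y)={3,5,6,10} D(Z)={4,6,7}: V {3,5,6,7,8,10}->{3}; Y {3,5,6,10}->{3}; Z {4,6,7}->{6}
Constraint 3 (V != Y) on D(V)={3} D(Y)={3}: V {3}->{}; Y {3}->{}
So after all 3 constraints: D(Y) = {}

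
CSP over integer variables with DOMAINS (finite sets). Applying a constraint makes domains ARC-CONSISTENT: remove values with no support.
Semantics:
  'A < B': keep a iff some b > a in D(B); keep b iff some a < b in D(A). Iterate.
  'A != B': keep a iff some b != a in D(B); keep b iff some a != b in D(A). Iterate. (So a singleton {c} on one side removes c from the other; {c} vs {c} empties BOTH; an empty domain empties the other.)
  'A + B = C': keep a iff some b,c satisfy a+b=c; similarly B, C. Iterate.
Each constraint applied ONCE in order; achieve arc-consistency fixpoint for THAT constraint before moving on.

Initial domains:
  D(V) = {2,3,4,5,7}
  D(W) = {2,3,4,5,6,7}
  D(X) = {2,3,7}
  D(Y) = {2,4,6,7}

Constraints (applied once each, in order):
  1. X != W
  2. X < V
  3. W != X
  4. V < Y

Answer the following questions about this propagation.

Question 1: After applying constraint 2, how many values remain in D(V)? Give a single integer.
Answer: 4

Derivation:
Constraint 1 (X != W) on D(X)={2,3,7} D(W)={2,3,4,5,6,7}: no change
Constraint 2 (X < V) on D(X)={2,3,7} D(V)={2,3,4,5,7}: X {2,3,7}->{2,3}; V {2,3,4,5,7}->{3,4,5,7}
So after constraint 2: D(V)={3,4,5,7}, size = 4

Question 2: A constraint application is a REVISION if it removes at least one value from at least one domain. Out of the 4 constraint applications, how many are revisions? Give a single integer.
Answer: 2

Derivation:
Constraint 1 (X != W) on D(X)={2,3,7} D(W)={2,3,4,5,6,7}: no change => not a revision
Constraint 2 (X < V) on D(X)={2,3,7} D(V)={2,3,4,5,7}: X {2,3,7}->{2,3}; V {2,3,4,5,7}->{3,4,5,7} => REVISION
Constraint 3 (W != X) on D(W)={2,3,4,5,6,7} D(X)={2,3}: no change => not a revision
Constraint 4 (V < Y) on D(V)={3,4,5,7} D(Y)={2,4,6,7}: V {3,4,5,7}->{3,4,5}; Y {2,4,6,7}->{4,6,7} => REVISION
Total revisions = 2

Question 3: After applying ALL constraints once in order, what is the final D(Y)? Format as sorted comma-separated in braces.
Constraint 1 (X != W) on D(X)={2,3,7} D(W)={2,3,4,5,6,7}: no change
Constraint 2 (X < V) on D(X)={2,3,7} D(V)={2,3,4,5,7}: X {2,3,7}->{2,3}; V {2,3,4,5,7}->{3,4,5,7}
Constraint 3 (W != X) on D(W)={2,3,4,5,6,7} D(X)={2,3}: no change
Constraint 4 (V < Y) on D(V)={3,4,5,7} D(Y)={2,4,6,7}: V {3,4,5,7}->{3,4,5}; Y {2,4,6,7}->{4,6,7}
So after all 4 constraints: D(Y) = {4,6,7}

Answer: {4,6,7}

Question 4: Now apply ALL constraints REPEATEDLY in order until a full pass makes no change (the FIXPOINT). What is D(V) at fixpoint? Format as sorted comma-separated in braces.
Answer: {3,4,5}

Derivation:
pass 0 (initial): D(V)={2,3,4,5,7}
pass 1: V {2,3,4,5,7}->{3,4,5}; X {2,3,7}->{2,3}; Y {2,4,6,7}->{4,6,7}
pass 2: no change
Fixpoint after 2 passes: D(V) = {3,4,5}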